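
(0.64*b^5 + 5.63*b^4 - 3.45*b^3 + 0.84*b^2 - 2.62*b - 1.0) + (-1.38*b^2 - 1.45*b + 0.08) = 0.64*b^5 + 5.63*b^4 - 3.45*b^3 - 0.54*b^2 - 4.07*b - 0.92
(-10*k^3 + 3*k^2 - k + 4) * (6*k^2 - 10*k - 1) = -60*k^5 + 118*k^4 - 26*k^3 + 31*k^2 - 39*k - 4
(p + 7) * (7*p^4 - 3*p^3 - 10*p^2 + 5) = 7*p^5 + 46*p^4 - 31*p^3 - 70*p^2 + 5*p + 35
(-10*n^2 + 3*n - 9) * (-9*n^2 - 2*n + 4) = 90*n^4 - 7*n^3 + 35*n^2 + 30*n - 36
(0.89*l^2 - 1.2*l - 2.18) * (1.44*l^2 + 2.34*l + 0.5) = 1.2816*l^4 + 0.3546*l^3 - 5.5022*l^2 - 5.7012*l - 1.09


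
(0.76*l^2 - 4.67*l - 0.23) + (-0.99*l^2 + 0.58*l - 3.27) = -0.23*l^2 - 4.09*l - 3.5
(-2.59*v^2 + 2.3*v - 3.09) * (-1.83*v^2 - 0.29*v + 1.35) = 4.7397*v^4 - 3.4579*v^3 + 1.4912*v^2 + 4.0011*v - 4.1715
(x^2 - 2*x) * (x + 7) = x^3 + 5*x^2 - 14*x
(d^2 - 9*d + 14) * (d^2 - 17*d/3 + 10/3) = d^4 - 44*d^3/3 + 205*d^2/3 - 328*d/3 + 140/3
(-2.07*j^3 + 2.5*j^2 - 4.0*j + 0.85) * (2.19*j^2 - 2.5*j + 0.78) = -4.5333*j^5 + 10.65*j^4 - 16.6246*j^3 + 13.8115*j^2 - 5.245*j + 0.663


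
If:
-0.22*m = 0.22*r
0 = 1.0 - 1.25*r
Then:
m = -0.80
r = 0.80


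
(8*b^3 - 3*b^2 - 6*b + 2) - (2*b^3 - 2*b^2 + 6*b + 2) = 6*b^3 - b^2 - 12*b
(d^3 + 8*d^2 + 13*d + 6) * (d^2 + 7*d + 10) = d^5 + 15*d^4 + 79*d^3 + 177*d^2 + 172*d + 60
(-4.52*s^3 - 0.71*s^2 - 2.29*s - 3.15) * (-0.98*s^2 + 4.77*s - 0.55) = 4.4296*s^5 - 20.8646*s^4 + 1.3435*s^3 - 7.4458*s^2 - 13.766*s + 1.7325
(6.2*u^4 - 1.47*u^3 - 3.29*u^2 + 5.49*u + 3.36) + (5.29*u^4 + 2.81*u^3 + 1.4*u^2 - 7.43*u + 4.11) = 11.49*u^4 + 1.34*u^3 - 1.89*u^2 - 1.94*u + 7.47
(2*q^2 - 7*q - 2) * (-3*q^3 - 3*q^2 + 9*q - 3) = -6*q^5 + 15*q^4 + 45*q^3 - 63*q^2 + 3*q + 6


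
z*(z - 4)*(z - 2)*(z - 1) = z^4 - 7*z^3 + 14*z^2 - 8*z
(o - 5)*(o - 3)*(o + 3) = o^3 - 5*o^2 - 9*o + 45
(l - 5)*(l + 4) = l^2 - l - 20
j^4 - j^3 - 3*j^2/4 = j^2*(j - 3/2)*(j + 1/2)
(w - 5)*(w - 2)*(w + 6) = w^3 - w^2 - 32*w + 60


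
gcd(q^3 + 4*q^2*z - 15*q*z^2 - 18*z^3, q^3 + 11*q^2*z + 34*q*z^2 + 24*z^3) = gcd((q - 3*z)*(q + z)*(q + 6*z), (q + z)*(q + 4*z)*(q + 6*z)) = q^2 + 7*q*z + 6*z^2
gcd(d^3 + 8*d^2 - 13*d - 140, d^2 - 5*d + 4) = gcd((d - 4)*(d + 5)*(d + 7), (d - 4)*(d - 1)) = d - 4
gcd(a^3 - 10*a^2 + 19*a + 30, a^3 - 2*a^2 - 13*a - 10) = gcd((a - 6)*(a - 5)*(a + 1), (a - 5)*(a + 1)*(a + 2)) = a^2 - 4*a - 5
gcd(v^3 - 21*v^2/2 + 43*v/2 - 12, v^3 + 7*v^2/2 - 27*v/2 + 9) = v^2 - 5*v/2 + 3/2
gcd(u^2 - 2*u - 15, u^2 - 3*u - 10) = u - 5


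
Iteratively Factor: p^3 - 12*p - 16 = (p + 2)*(p^2 - 2*p - 8) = (p + 2)^2*(p - 4)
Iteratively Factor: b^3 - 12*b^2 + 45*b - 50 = (b - 2)*(b^2 - 10*b + 25) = (b - 5)*(b - 2)*(b - 5)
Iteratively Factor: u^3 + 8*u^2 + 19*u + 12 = (u + 1)*(u^2 + 7*u + 12) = (u + 1)*(u + 3)*(u + 4)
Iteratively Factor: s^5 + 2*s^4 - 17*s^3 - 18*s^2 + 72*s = (s - 3)*(s^4 + 5*s^3 - 2*s^2 - 24*s) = s*(s - 3)*(s^3 + 5*s^2 - 2*s - 24) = s*(s - 3)*(s + 3)*(s^2 + 2*s - 8) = s*(s - 3)*(s - 2)*(s + 3)*(s + 4)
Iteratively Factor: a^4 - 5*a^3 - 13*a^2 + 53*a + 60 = (a + 3)*(a^3 - 8*a^2 + 11*a + 20) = (a - 5)*(a + 3)*(a^2 - 3*a - 4) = (a - 5)*(a - 4)*(a + 3)*(a + 1)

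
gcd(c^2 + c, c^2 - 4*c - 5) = c + 1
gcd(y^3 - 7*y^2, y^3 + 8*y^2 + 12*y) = y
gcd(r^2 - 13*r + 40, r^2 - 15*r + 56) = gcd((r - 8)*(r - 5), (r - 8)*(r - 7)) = r - 8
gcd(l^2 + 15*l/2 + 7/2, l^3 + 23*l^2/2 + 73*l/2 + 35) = l + 7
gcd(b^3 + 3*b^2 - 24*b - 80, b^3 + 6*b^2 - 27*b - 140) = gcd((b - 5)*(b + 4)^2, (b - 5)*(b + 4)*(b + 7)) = b^2 - b - 20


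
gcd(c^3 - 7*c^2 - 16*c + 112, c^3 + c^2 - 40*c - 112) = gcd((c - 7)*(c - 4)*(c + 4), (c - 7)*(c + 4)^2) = c^2 - 3*c - 28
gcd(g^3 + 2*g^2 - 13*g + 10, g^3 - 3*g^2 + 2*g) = g^2 - 3*g + 2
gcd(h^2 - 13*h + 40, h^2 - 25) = h - 5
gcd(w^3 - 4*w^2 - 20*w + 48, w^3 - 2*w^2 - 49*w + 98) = w - 2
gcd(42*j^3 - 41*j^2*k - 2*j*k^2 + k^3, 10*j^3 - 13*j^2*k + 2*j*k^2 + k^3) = j - k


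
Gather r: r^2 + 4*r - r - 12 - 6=r^2 + 3*r - 18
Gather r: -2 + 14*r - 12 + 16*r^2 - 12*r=16*r^2 + 2*r - 14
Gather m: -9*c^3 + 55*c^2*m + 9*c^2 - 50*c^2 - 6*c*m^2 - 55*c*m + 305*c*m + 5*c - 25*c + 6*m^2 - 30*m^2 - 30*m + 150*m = -9*c^3 - 41*c^2 - 20*c + m^2*(-6*c - 24) + m*(55*c^2 + 250*c + 120)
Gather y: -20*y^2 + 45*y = -20*y^2 + 45*y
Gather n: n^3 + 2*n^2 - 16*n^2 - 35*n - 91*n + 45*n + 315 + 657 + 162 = n^3 - 14*n^2 - 81*n + 1134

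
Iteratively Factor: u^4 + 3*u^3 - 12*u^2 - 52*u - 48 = (u + 3)*(u^3 - 12*u - 16) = (u + 2)*(u + 3)*(u^2 - 2*u - 8) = (u + 2)^2*(u + 3)*(u - 4)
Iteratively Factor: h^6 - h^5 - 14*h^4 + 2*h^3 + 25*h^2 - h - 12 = (h + 1)*(h^5 - 2*h^4 - 12*h^3 + 14*h^2 + 11*h - 12) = (h - 4)*(h + 1)*(h^4 + 2*h^3 - 4*h^2 - 2*h + 3) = (h - 4)*(h - 1)*(h + 1)*(h^3 + 3*h^2 - h - 3) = (h - 4)*(h - 1)*(h + 1)*(h + 3)*(h^2 - 1) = (h - 4)*(h - 1)^2*(h + 1)*(h + 3)*(h + 1)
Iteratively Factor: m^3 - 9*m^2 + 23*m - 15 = (m - 5)*(m^2 - 4*m + 3) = (m - 5)*(m - 1)*(m - 3)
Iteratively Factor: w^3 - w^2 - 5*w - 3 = (w + 1)*(w^2 - 2*w - 3) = (w - 3)*(w + 1)*(w + 1)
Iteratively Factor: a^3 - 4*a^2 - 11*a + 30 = (a - 2)*(a^2 - 2*a - 15) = (a - 5)*(a - 2)*(a + 3)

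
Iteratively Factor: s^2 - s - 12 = (s + 3)*(s - 4)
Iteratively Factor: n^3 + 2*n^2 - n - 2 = (n - 1)*(n^2 + 3*n + 2) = (n - 1)*(n + 1)*(n + 2)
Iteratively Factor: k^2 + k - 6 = (k + 3)*(k - 2)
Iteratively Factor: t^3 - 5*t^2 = (t)*(t^2 - 5*t) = t^2*(t - 5)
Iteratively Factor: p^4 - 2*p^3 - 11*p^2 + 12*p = (p - 4)*(p^3 + 2*p^2 - 3*p) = p*(p - 4)*(p^2 + 2*p - 3) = p*(p - 4)*(p - 1)*(p + 3)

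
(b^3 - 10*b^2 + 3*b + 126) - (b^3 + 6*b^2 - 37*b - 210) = -16*b^2 + 40*b + 336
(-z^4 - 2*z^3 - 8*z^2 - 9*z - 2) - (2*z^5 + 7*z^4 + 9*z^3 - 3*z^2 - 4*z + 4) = -2*z^5 - 8*z^4 - 11*z^3 - 5*z^2 - 5*z - 6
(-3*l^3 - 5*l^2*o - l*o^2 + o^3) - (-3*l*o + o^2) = -3*l^3 - 5*l^2*o - l*o^2 + 3*l*o + o^3 - o^2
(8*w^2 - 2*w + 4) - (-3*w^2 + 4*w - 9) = 11*w^2 - 6*w + 13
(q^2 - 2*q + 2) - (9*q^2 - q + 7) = -8*q^2 - q - 5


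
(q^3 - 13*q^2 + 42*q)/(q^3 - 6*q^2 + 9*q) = (q^2 - 13*q + 42)/(q^2 - 6*q + 9)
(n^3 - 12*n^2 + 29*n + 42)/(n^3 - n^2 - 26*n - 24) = (n - 7)/(n + 4)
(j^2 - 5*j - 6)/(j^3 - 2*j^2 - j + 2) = (j - 6)/(j^2 - 3*j + 2)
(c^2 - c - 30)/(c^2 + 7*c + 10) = (c - 6)/(c + 2)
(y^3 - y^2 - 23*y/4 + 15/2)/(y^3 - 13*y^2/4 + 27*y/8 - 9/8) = 2*(2*y^2 + y - 10)/(4*y^2 - 7*y + 3)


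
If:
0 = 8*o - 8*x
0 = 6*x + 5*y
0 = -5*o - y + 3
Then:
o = 15/19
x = 15/19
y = -18/19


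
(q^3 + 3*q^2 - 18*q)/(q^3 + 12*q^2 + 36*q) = (q - 3)/(q + 6)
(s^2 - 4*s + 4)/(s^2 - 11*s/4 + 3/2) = 4*(s - 2)/(4*s - 3)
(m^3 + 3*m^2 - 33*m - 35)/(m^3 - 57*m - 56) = (m - 5)/(m - 8)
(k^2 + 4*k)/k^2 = (k + 4)/k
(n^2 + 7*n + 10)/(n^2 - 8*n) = (n^2 + 7*n + 10)/(n*(n - 8))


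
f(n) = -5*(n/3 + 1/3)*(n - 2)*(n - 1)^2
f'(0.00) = -5.00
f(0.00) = 3.33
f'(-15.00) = 25920.00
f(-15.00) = -101546.67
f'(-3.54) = 490.52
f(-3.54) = -483.40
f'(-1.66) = 72.36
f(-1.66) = -28.49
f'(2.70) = -35.87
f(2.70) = -12.48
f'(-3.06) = 336.67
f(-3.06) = -286.36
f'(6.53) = -1243.45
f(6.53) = -1738.57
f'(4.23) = -255.29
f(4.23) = -202.80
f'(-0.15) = -4.14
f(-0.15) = 4.03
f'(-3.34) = 421.87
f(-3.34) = -392.27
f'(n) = -5*(n/3 + 1/3)*(n - 2)*(2*n - 2) - 5*(n/3 + 1/3)*(n - 1)^2 - 5*(n - 2)*(n - 1)^2/3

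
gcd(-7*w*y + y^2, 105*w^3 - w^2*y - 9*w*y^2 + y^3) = -7*w + y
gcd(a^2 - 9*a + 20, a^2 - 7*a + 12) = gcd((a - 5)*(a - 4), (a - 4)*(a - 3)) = a - 4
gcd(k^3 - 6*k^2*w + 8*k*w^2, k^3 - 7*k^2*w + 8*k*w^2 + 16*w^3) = -k + 4*w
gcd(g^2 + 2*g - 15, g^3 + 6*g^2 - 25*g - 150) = g + 5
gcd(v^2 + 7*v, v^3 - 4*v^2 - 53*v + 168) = v + 7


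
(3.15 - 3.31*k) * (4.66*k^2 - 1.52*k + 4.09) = -15.4246*k^3 + 19.7102*k^2 - 18.3259*k + 12.8835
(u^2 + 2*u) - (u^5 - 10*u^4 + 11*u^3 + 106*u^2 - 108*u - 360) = -u^5 + 10*u^4 - 11*u^3 - 105*u^2 + 110*u + 360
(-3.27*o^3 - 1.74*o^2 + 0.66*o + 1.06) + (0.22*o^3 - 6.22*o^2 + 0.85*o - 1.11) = -3.05*o^3 - 7.96*o^2 + 1.51*o - 0.05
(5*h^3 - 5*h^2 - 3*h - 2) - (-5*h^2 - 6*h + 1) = 5*h^3 + 3*h - 3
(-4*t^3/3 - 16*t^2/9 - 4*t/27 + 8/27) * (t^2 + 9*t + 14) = -4*t^5/3 - 124*t^4/9 - 940*t^3/27 - 700*t^2/27 + 16*t/27 + 112/27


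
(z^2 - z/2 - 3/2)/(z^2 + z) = (z - 3/2)/z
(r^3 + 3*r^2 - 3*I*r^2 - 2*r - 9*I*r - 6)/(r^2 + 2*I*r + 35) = (r^3 + 3*r^2*(1 - I) - r*(2 + 9*I) - 6)/(r^2 + 2*I*r + 35)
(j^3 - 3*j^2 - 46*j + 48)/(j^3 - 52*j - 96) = (j - 1)/(j + 2)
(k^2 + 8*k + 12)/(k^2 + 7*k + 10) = (k + 6)/(k + 5)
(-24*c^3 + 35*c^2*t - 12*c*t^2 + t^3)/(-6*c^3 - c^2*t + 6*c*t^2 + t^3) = (24*c^2 - 11*c*t + t^2)/(6*c^2 + 7*c*t + t^2)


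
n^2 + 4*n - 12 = (n - 2)*(n + 6)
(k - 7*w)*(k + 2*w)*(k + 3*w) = k^3 - 2*k^2*w - 29*k*w^2 - 42*w^3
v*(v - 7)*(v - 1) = v^3 - 8*v^2 + 7*v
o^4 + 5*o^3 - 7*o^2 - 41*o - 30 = (o - 3)*(o + 1)*(o + 2)*(o + 5)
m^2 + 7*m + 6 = (m + 1)*(m + 6)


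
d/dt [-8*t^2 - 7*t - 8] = -16*t - 7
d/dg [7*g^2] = 14*g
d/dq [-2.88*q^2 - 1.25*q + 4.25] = -5.76*q - 1.25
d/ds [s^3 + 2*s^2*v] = s*(3*s + 4*v)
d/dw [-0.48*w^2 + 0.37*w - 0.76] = 0.37 - 0.96*w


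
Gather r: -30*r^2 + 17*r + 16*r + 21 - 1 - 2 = -30*r^2 + 33*r + 18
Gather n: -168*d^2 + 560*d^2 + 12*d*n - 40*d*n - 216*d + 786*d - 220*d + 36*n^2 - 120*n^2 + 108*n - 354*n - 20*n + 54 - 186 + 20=392*d^2 + 350*d - 84*n^2 + n*(-28*d - 266) - 112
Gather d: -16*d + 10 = 10 - 16*d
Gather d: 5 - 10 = -5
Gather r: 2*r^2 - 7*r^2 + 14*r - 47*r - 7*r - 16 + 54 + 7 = -5*r^2 - 40*r + 45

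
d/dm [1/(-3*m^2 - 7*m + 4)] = (6*m + 7)/(3*m^2 + 7*m - 4)^2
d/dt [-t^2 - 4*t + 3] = -2*t - 4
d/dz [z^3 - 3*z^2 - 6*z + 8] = 3*z^2 - 6*z - 6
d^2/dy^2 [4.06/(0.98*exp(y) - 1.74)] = (3.899224*exp(y) + 6.923112)*exp(y)/(0.98*exp(y) - 1.74)^3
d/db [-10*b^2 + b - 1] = 1 - 20*b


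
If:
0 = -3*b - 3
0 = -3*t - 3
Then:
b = -1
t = -1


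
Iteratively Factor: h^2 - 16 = (h - 4)*(h + 4)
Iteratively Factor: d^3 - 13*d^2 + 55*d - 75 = (d - 5)*(d^2 - 8*d + 15) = (d - 5)*(d - 3)*(d - 5)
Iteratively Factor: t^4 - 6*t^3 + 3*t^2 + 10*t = (t - 2)*(t^3 - 4*t^2 - 5*t) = (t - 5)*(t - 2)*(t^2 + t) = (t - 5)*(t - 2)*(t + 1)*(t)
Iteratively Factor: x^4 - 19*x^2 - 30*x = (x + 2)*(x^3 - 2*x^2 - 15*x) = (x - 5)*(x + 2)*(x^2 + 3*x) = (x - 5)*(x + 2)*(x + 3)*(x)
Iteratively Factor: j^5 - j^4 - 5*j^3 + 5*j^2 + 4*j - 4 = (j + 1)*(j^4 - 2*j^3 - 3*j^2 + 8*j - 4) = (j - 2)*(j + 1)*(j^3 - 3*j + 2) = (j - 2)*(j + 1)*(j + 2)*(j^2 - 2*j + 1) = (j - 2)*(j - 1)*(j + 1)*(j + 2)*(j - 1)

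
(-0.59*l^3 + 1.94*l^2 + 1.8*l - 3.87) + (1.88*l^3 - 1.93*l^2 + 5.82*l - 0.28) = 1.29*l^3 + 0.01*l^2 + 7.62*l - 4.15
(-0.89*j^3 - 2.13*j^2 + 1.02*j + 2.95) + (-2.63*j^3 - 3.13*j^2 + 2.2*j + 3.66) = -3.52*j^3 - 5.26*j^2 + 3.22*j + 6.61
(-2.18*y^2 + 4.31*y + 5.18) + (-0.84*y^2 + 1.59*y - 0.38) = -3.02*y^2 + 5.9*y + 4.8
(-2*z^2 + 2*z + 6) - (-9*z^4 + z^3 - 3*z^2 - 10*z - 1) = 9*z^4 - z^3 + z^2 + 12*z + 7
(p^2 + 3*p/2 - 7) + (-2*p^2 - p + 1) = -p^2 + p/2 - 6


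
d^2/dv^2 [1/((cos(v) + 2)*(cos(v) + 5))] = (-4*sin(v)^4 + 11*sin(v)^2 + 385*cos(v)/4 - 21*cos(3*v)/4 + 71)/((cos(v) + 2)^3*(cos(v) + 5)^3)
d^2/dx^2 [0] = 0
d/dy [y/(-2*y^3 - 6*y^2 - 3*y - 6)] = 2*(2*y^3 + 3*y^2 - 3)/(4*y^6 + 24*y^5 + 48*y^4 + 60*y^3 + 81*y^2 + 36*y + 36)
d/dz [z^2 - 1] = 2*z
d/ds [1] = 0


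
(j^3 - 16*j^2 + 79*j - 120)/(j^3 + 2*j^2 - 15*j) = (j^2 - 13*j + 40)/(j*(j + 5))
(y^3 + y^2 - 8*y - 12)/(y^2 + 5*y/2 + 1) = 2*(y^2 - y - 6)/(2*y + 1)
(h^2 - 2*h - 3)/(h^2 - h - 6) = (h + 1)/(h + 2)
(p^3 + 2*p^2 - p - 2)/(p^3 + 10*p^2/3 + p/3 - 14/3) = 3*(p + 1)/(3*p + 7)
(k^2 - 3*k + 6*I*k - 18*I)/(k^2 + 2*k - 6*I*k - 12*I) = (k^2 + k*(-3 + 6*I) - 18*I)/(k^2 + k*(2 - 6*I) - 12*I)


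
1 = 1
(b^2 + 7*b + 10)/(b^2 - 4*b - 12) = (b + 5)/(b - 6)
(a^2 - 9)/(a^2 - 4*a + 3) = (a + 3)/(a - 1)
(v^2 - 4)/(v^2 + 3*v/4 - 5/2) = 4*(v - 2)/(4*v - 5)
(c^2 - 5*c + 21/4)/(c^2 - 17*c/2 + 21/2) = (c - 7/2)/(c - 7)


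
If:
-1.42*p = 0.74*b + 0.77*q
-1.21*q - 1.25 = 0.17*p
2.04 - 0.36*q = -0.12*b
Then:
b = -26.70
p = 15.67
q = -3.23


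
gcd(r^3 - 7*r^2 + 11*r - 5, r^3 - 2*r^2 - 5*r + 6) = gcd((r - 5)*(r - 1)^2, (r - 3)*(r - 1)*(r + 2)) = r - 1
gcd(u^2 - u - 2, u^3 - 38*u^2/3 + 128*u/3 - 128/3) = u - 2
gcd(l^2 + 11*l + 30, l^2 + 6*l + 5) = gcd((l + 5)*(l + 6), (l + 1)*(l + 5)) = l + 5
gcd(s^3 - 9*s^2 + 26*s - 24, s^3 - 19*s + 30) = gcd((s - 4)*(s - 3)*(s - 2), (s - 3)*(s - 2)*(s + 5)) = s^2 - 5*s + 6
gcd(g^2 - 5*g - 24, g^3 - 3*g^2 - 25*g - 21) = g + 3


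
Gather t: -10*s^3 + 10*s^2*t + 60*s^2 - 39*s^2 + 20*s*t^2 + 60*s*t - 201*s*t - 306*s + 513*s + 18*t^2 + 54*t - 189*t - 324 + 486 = -10*s^3 + 21*s^2 + 207*s + t^2*(20*s + 18) + t*(10*s^2 - 141*s - 135) + 162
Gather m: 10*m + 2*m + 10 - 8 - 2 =12*m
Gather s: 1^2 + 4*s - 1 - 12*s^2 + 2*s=-12*s^2 + 6*s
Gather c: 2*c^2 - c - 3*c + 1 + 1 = 2*c^2 - 4*c + 2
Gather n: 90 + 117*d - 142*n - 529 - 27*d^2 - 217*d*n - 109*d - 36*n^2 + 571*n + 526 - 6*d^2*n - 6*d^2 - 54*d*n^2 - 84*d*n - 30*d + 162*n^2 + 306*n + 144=-33*d^2 - 22*d + n^2*(126 - 54*d) + n*(-6*d^2 - 301*d + 735) + 231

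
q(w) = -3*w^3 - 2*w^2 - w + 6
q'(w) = -9*w^2 - 4*w - 1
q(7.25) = -1249.61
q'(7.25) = -503.06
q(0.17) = 5.76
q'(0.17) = -1.94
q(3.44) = -143.23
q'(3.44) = -121.26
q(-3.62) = 125.72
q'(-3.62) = -104.46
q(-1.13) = 8.90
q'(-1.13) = -7.97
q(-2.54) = 44.80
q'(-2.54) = -48.90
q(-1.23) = 9.79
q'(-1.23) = -9.70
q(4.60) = -332.93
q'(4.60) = -209.84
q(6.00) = -720.00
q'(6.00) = -349.00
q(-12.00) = 4914.00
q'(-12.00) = -1249.00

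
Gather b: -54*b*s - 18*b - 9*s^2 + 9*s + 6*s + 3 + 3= b*(-54*s - 18) - 9*s^2 + 15*s + 6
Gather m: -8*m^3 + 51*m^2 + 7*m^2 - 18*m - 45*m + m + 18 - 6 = -8*m^3 + 58*m^2 - 62*m + 12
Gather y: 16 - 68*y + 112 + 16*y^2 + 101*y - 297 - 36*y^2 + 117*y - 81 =-20*y^2 + 150*y - 250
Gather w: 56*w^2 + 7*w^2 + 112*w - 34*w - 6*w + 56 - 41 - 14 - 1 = 63*w^2 + 72*w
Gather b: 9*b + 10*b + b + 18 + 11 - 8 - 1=20*b + 20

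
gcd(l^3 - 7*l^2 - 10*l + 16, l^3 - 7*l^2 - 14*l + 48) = l - 8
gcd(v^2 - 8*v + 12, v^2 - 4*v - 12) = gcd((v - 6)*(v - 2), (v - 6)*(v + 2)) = v - 6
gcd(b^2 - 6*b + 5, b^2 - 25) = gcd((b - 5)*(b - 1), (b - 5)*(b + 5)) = b - 5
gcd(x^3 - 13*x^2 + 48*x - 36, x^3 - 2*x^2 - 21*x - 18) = x - 6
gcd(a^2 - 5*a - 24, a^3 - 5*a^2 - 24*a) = a^2 - 5*a - 24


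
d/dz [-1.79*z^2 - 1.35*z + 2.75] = -3.58*z - 1.35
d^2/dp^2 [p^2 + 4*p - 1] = 2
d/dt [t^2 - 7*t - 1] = 2*t - 7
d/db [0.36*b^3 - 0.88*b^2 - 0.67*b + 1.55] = 1.08*b^2 - 1.76*b - 0.67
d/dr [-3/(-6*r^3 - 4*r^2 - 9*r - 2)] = 3*(-18*r^2 - 8*r - 9)/(6*r^3 + 4*r^2 + 9*r + 2)^2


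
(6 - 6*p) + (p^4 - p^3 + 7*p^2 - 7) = p^4 - p^3 + 7*p^2 - 6*p - 1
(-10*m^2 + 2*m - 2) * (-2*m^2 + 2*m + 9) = 20*m^4 - 24*m^3 - 82*m^2 + 14*m - 18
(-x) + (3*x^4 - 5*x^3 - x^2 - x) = 3*x^4 - 5*x^3 - x^2 - 2*x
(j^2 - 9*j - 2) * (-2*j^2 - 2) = -2*j^4 + 18*j^3 + 2*j^2 + 18*j + 4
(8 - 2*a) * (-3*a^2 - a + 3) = 6*a^3 - 22*a^2 - 14*a + 24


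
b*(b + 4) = b^2 + 4*b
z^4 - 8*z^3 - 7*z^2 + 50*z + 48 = (z - 8)*(z - 3)*(z + 1)*(z + 2)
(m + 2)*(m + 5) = m^2 + 7*m + 10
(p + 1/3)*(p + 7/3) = p^2 + 8*p/3 + 7/9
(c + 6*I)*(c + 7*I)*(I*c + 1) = I*c^3 - 12*c^2 - 29*I*c - 42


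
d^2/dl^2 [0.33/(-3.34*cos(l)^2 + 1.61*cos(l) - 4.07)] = (14.725392*(1 - cos(l)^2)^2 - 5.323626*cos(l)^3 - 9.725727*cos(l)^2 + 12.809643*cos(l) - 7.46427)/(3.34*cos(l)^2 - 1.61*cos(l) + 4.07)^3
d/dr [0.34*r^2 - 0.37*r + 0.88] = 0.68*r - 0.37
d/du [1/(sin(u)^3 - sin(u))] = (-2/cos(u)^2 + sin(u)^(-2))/cos(u)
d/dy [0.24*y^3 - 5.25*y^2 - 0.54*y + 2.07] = 0.72*y^2 - 10.5*y - 0.54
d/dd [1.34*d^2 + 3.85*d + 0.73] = 2.68*d + 3.85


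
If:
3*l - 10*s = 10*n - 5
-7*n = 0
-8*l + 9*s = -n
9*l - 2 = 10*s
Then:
No Solution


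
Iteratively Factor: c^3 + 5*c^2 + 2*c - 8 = (c + 4)*(c^2 + c - 2) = (c - 1)*(c + 4)*(c + 2)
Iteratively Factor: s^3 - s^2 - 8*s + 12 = (s - 2)*(s^2 + s - 6) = (s - 2)*(s + 3)*(s - 2)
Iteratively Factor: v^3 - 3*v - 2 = (v + 1)*(v^2 - v - 2) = (v + 1)^2*(v - 2)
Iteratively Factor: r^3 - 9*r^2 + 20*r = (r - 4)*(r^2 - 5*r) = (r - 5)*(r - 4)*(r)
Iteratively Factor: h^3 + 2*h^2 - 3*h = (h)*(h^2 + 2*h - 3) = h*(h - 1)*(h + 3)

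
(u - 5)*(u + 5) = u^2 - 25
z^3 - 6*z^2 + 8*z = z*(z - 4)*(z - 2)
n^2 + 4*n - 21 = (n - 3)*(n + 7)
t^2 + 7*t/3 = t*(t + 7/3)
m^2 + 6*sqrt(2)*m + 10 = (m + sqrt(2))*(m + 5*sqrt(2))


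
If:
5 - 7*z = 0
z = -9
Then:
No Solution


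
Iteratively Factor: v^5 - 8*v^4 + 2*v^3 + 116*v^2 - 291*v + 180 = (v + 4)*(v^4 - 12*v^3 + 50*v^2 - 84*v + 45) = (v - 3)*(v + 4)*(v^3 - 9*v^2 + 23*v - 15) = (v - 5)*(v - 3)*(v + 4)*(v^2 - 4*v + 3) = (v - 5)*(v - 3)*(v - 1)*(v + 4)*(v - 3)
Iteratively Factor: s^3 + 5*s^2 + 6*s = (s + 3)*(s^2 + 2*s) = (s + 2)*(s + 3)*(s)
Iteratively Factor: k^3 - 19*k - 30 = (k + 2)*(k^2 - 2*k - 15) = (k + 2)*(k + 3)*(k - 5)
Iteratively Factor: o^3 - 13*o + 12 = (o - 3)*(o^2 + 3*o - 4) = (o - 3)*(o + 4)*(o - 1)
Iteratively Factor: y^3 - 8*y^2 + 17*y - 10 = (y - 1)*(y^2 - 7*y + 10) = (y - 5)*(y - 1)*(y - 2)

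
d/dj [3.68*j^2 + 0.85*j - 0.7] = 7.36*j + 0.85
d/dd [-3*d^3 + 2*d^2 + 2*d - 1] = -9*d^2 + 4*d + 2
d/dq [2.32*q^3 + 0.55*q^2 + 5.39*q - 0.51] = 6.96*q^2 + 1.1*q + 5.39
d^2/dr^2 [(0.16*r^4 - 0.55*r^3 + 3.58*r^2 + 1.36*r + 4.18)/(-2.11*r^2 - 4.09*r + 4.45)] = (-1.424672*r^6 - 8.28470399999999*r^5 - 7.04505599999999*r^4 + 125.003012*r^3 - 411.427578*r^2 - 227.707962*r - 409.634396)/(9.393931*r^6 + 54.627267*r^5 + 46.453338*r^4 - 162.000401*r^3 - 97.97031*r^2 + 242.976675*r - 88.121125)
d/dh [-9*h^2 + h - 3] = 1 - 18*h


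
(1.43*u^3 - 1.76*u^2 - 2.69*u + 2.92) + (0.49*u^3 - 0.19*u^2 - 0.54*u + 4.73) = 1.92*u^3 - 1.95*u^2 - 3.23*u + 7.65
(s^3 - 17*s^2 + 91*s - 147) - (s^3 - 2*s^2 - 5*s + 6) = -15*s^2 + 96*s - 153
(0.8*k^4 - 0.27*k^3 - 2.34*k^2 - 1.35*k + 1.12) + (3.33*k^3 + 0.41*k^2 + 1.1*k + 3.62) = 0.8*k^4 + 3.06*k^3 - 1.93*k^2 - 0.25*k + 4.74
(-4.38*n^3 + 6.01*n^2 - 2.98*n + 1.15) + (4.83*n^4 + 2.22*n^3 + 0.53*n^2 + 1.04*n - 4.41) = 4.83*n^4 - 2.16*n^3 + 6.54*n^2 - 1.94*n - 3.26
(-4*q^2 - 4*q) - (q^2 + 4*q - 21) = -5*q^2 - 8*q + 21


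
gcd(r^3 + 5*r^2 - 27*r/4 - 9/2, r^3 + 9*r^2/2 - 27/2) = r - 3/2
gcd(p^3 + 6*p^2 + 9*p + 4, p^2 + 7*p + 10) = 1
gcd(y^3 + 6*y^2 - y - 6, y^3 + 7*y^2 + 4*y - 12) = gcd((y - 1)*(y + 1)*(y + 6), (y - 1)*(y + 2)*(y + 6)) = y^2 + 5*y - 6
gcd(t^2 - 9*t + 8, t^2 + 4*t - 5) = t - 1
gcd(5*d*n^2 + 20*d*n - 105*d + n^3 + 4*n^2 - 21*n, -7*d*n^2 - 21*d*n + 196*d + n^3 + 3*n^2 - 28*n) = n + 7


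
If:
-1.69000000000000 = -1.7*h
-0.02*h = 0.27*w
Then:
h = 0.99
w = -0.07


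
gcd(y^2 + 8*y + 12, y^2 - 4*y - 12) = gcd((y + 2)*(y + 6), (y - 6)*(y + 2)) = y + 2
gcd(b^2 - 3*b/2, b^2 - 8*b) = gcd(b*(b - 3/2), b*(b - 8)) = b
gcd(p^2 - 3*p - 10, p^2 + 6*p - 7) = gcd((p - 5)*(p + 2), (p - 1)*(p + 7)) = 1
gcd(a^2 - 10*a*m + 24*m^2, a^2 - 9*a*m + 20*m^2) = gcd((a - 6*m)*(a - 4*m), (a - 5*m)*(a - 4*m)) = a - 4*m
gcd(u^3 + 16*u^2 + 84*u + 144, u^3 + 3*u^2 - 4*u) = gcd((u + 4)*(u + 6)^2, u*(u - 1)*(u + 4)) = u + 4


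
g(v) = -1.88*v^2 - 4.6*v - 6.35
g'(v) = -3.76*v - 4.6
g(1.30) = -15.51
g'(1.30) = -9.49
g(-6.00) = -46.43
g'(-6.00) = 17.96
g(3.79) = -50.79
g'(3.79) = -18.85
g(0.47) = -8.93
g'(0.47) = -6.37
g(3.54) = -46.19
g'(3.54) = -17.91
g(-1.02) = -3.61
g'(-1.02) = -0.76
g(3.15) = -39.49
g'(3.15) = -16.44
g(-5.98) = -46.07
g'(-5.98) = 17.88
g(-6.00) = -46.43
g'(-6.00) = 17.96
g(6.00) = -101.63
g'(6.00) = -27.16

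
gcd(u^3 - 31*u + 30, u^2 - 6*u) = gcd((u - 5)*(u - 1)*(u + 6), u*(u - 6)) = 1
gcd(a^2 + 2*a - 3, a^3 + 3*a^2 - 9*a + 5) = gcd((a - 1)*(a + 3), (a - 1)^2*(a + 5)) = a - 1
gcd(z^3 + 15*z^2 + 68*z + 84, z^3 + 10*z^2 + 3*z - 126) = z^2 + 13*z + 42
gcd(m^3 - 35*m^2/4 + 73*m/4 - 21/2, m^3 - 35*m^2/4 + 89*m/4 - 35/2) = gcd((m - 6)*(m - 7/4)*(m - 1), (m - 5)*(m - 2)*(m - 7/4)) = m - 7/4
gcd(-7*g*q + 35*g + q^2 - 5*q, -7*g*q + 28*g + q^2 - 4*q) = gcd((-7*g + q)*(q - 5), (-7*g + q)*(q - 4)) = -7*g + q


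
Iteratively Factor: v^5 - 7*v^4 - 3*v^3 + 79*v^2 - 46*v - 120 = (v - 5)*(v^4 - 2*v^3 - 13*v^2 + 14*v + 24) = (v - 5)*(v - 2)*(v^3 - 13*v - 12) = (v - 5)*(v - 2)*(v + 1)*(v^2 - v - 12) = (v - 5)*(v - 4)*(v - 2)*(v + 1)*(v + 3)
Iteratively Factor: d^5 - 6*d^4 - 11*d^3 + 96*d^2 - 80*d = (d)*(d^4 - 6*d^3 - 11*d^2 + 96*d - 80) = d*(d - 5)*(d^3 - d^2 - 16*d + 16) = d*(d - 5)*(d - 1)*(d^2 - 16) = d*(d - 5)*(d - 1)*(d + 4)*(d - 4)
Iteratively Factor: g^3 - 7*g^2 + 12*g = (g - 3)*(g^2 - 4*g) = g*(g - 3)*(g - 4)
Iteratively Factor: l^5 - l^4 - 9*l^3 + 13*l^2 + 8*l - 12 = (l - 2)*(l^4 + l^3 - 7*l^2 - l + 6) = (l - 2)^2*(l^3 + 3*l^2 - l - 3) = (l - 2)^2*(l - 1)*(l^2 + 4*l + 3) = (l - 2)^2*(l - 1)*(l + 3)*(l + 1)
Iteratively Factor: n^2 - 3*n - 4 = (n + 1)*(n - 4)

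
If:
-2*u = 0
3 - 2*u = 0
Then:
No Solution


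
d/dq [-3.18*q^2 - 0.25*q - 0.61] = -6.36*q - 0.25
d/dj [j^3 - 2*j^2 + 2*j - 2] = 3*j^2 - 4*j + 2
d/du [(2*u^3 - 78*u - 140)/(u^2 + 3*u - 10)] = 2*(u^2 - 4*u + 24)/(u^2 - 4*u + 4)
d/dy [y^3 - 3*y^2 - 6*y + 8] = 3*y^2 - 6*y - 6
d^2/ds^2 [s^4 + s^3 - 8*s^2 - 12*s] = 12*s^2 + 6*s - 16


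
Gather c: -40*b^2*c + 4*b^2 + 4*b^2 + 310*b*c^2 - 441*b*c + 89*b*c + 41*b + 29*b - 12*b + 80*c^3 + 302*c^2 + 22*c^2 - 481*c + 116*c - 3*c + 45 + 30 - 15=8*b^2 + 58*b + 80*c^3 + c^2*(310*b + 324) + c*(-40*b^2 - 352*b - 368) + 60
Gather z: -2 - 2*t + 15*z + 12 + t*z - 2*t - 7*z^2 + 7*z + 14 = -4*t - 7*z^2 + z*(t + 22) + 24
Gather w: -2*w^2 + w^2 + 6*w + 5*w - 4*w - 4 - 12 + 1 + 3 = -w^2 + 7*w - 12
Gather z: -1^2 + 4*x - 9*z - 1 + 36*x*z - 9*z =4*x + z*(36*x - 18) - 2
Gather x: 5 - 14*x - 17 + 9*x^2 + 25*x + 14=9*x^2 + 11*x + 2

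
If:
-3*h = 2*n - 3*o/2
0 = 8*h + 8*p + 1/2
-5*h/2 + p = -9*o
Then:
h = -p - 1/16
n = 29*p/24 + 31/384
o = -7*p/18 - 5/288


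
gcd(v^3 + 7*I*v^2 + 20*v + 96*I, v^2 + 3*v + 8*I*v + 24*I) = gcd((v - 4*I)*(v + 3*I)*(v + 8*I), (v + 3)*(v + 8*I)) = v + 8*I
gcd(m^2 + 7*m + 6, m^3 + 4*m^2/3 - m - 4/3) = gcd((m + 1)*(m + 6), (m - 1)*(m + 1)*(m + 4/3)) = m + 1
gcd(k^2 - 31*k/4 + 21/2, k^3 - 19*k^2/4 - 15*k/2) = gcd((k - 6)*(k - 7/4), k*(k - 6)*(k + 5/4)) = k - 6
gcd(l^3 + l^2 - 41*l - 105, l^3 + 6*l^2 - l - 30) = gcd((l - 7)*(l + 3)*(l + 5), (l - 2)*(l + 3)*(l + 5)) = l^2 + 8*l + 15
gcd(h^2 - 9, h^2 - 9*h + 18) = h - 3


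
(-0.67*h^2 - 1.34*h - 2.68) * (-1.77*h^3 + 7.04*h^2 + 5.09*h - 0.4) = 1.1859*h^5 - 2.345*h^4 - 8.1003*h^3 - 25.4198*h^2 - 13.1052*h + 1.072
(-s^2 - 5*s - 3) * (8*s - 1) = -8*s^3 - 39*s^2 - 19*s + 3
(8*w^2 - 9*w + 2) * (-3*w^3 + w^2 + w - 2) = -24*w^5 + 35*w^4 - 7*w^3 - 23*w^2 + 20*w - 4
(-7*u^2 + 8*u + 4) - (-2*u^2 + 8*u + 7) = -5*u^2 - 3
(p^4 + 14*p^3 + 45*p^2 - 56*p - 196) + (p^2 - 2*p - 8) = p^4 + 14*p^3 + 46*p^2 - 58*p - 204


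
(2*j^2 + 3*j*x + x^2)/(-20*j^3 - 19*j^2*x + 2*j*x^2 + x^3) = (2*j + x)/(-20*j^2 + j*x + x^2)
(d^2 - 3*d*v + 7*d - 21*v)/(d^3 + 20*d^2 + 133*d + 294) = (d - 3*v)/(d^2 + 13*d + 42)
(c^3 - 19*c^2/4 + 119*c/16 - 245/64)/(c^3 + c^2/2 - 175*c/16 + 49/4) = (c - 5/4)/(c + 4)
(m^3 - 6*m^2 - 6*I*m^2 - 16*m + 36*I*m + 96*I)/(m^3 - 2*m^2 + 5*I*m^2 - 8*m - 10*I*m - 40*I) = (m^2 + m*(-8 - 6*I) + 48*I)/(m^2 + m*(-4 + 5*I) - 20*I)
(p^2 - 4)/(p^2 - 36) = (p^2 - 4)/(p^2 - 36)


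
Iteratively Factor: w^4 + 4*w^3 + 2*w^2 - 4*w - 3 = (w + 1)*(w^3 + 3*w^2 - w - 3) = (w + 1)*(w + 3)*(w^2 - 1) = (w - 1)*(w + 1)*(w + 3)*(w + 1)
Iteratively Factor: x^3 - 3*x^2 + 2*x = (x - 2)*(x^2 - x) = x*(x - 2)*(x - 1)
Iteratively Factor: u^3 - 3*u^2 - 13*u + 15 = (u - 5)*(u^2 + 2*u - 3) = (u - 5)*(u - 1)*(u + 3)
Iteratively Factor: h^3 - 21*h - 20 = (h - 5)*(h^2 + 5*h + 4) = (h - 5)*(h + 1)*(h + 4)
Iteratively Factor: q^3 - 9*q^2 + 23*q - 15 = (q - 5)*(q^2 - 4*q + 3) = (q - 5)*(q - 1)*(q - 3)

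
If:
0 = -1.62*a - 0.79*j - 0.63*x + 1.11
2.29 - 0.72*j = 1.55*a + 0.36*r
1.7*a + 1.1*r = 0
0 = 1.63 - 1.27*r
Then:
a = -0.83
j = 4.33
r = 1.28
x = -1.53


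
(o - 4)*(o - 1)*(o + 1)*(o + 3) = o^4 - o^3 - 13*o^2 + o + 12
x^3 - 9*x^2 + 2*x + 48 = (x - 8)*(x - 3)*(x + 2)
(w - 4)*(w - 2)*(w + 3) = w^3 - 3*w^2 - 10*w + 24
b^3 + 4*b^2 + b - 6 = (b - 1)*(b + 2)*(b + 3)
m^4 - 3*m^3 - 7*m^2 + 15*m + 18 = (m - 3)^2*(m + 1)*(m + 2)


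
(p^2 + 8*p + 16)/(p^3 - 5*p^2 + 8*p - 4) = (p^2 + 8*p + 16)/(p^3 - 5*p^2 + 8*p - 4)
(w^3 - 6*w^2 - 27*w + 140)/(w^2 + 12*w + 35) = (w^2 - 11*w + 28)/(w + 7)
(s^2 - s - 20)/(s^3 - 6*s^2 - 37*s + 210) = (s + 4)/(s^2 - s - 42)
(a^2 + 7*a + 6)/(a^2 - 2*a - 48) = (a + 1)/(a - 8)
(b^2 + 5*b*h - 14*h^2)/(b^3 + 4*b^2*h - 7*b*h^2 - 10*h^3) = (b + 7*h)/(b^2 + 6*b*h + 5*h^2)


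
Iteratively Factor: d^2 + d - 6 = (d - 2)*(d + 3)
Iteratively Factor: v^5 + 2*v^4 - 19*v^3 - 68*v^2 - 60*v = (v + 3)*(v^4 - v^3 - 16*v^2 - 20*v) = (v + 2)*(v + 3)*(v^3 - 3*v^2 - 10*v) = (v - 5)*(v + 2)*(v + 3)*(v^2 + 2*v) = (v - 5)*(v + 2)^2*(v + 3)*(v)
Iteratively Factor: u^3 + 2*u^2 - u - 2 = (u + 1)*(u^2 + u - 2) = (u - 1)*(u + 1)*(u + 2)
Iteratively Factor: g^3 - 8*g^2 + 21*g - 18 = (g - 3)*(g^2 - 5*g + 6) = (g - 3)^2*(g - 2)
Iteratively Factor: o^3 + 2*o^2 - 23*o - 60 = (o + 4)*(o^2 - 2*o - 15) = (o - 5)*(o + 4)*(o + 3)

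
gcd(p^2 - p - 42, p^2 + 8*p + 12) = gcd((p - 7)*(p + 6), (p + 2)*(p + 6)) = p + 6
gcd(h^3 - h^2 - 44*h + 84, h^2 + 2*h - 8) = h - 2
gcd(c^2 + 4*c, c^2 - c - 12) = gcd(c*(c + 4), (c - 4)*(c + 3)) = 1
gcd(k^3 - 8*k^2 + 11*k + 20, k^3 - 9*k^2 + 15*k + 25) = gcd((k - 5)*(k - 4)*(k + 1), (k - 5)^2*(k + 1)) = k^2 - 4*k - 5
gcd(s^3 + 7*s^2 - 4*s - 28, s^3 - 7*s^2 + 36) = s + 2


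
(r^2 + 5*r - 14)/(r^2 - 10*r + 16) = (r + 7)/(r - 8)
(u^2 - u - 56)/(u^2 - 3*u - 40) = (u + 7)/(u + 5)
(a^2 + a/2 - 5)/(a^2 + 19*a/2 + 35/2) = (a - 2)/(a + 7)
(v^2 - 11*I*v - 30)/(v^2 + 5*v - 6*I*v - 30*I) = (v - 5*I)/(v + 5)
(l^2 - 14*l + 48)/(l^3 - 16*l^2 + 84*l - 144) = (l - 8)/(l^2 - 10*l + 24)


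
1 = 1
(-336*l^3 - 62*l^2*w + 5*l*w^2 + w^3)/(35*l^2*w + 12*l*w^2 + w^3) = (-48*l^2 - 2*l*w + w^2)/(w*(5*l + w))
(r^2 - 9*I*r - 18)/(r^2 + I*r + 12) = (r - 6*I)/(r + 4*I)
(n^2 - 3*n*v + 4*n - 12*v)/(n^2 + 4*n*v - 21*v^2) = (n + 4)/(n + 7*v)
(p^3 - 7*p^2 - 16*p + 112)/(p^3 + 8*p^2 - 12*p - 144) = (p^2 - 3*p - 28)/(p^2 + 12*p + 36)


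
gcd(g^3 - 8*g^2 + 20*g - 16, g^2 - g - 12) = g - 4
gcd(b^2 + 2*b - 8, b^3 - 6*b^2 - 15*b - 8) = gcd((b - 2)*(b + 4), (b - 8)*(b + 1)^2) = 1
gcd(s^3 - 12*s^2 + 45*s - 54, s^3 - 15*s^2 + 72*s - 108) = s^2 - 9*s + 18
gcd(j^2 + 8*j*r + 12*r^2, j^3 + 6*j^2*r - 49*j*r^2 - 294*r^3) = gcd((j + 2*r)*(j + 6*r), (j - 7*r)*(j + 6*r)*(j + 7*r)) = j + 6*r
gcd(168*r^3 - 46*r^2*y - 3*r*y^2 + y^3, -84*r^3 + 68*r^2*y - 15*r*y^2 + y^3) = -6*r + y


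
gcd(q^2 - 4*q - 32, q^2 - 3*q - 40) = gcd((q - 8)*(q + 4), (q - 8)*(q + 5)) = q - 8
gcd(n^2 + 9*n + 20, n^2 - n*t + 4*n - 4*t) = n + 4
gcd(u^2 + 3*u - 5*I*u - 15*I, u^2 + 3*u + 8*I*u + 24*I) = u + 3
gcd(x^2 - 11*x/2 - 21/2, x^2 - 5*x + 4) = 1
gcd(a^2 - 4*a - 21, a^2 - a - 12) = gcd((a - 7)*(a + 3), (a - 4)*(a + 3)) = a + 3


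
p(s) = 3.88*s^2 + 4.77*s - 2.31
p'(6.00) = 51.33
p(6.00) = 165.99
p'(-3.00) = -18.51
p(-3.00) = 18.30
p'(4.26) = 37.83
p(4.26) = 88.42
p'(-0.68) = -0.51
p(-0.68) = -3.76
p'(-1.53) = -7.10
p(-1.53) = -0.53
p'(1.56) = 16.88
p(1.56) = 14.57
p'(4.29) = 38.06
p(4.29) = 89.56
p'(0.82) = 11.13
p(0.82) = 4.21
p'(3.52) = 32.09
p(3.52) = 62.56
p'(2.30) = 22.62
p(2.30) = 29.19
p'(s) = 7.76*s + 4.77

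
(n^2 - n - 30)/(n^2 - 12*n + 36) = (n + 5)/(n - 6)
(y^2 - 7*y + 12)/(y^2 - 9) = (y - 4)/(y + 3)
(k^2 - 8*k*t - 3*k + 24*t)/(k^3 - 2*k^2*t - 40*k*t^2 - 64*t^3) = (k - 3)/(k^2 + 6*k*t + 8*t^2)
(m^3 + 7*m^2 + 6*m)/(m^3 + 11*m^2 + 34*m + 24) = m/(m + 4)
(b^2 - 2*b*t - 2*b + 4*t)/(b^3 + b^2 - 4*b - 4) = (b - 2*t)/(b^2 + 3*b + 2)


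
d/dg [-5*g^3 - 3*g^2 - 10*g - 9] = -15*g^2 - 6*g - 10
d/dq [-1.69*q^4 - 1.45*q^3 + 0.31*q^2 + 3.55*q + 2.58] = -6.76*q^3 - 4.35*q^2 + 0.62*q + 3.55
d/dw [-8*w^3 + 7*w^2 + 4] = 2*w*(7 - 12*w)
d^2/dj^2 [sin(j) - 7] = -sin(j)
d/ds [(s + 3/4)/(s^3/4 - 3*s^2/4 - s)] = (-8*s^3 + 3*s^2 + 18*s + 12)/(s^2*(s^4 - 6*s^3 + s^2 + 24*s + 16))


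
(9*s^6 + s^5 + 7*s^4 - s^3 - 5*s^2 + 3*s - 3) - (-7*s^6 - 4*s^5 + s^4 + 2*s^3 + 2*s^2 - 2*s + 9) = 16*s^6 + 5*s^5 + 6*s^4 - 3*s^3 - 7*s^2 + 5*s - 12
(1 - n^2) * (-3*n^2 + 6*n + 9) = 3*n^4 - 6*n^3 - 12*n^2 + 6*n + 9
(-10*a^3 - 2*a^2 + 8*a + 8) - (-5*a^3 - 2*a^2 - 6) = -5*a^3 + 8*a + 14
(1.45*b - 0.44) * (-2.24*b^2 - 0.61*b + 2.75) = -3.248*b^3 + 0.1011*b^2 + 4.2559*b - 1.21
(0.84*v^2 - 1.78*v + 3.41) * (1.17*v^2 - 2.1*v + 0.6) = 0.9828*v^4 - 3.8466*v^3 + 8.2317*v^2 - 8.229*v + 2.046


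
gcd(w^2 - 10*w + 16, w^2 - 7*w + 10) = w - 2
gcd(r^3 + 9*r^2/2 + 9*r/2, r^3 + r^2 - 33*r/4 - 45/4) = r + 3/2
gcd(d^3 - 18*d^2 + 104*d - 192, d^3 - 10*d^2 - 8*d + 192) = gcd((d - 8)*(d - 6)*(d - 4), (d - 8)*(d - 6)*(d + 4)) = d^2 - 14*d + 48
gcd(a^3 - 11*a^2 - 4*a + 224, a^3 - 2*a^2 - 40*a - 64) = a^2 - 4*a - 32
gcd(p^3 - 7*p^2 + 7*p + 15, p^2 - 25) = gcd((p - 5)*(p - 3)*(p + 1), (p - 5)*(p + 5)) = p - 5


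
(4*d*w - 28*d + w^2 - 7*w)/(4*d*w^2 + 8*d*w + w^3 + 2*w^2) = (w - 7)/(w*(w + 2))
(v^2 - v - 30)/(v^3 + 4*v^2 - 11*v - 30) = (v - 6)/(v^2 - v - 6)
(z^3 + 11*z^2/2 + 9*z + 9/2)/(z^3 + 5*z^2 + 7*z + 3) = (z + 3/2)/(z + 1)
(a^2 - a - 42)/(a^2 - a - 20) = (-a^2 + a + 42)/(-a^2 + a + 20)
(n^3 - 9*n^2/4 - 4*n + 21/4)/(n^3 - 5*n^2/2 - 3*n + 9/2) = (4*n + 7)/(2*(2*n + 3))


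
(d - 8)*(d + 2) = d^2 - 6*d - 16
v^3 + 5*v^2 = v^2*(v + 5)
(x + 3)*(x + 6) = x^2 + 9*x + 18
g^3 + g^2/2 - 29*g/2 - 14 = (g - 4)*(g + 1)*(g + 7/2)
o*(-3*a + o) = -3*a*o + o^2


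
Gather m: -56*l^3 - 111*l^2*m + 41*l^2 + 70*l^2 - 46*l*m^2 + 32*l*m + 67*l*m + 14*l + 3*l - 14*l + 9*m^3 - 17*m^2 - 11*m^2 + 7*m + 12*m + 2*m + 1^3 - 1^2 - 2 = -56*l^3 + 111*l^2 + 3*l + 9*m^3 + m^2*(-46*l - 28) + m*(-111*l^2 + 99*l + 21) - 2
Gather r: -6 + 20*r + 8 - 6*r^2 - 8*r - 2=-6*r^2 + 12*r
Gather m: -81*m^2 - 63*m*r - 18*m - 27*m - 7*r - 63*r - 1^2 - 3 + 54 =-81*m^2 + m*(-63*r - 45) - 70*r + 50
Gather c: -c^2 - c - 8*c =-c^2 - 9*c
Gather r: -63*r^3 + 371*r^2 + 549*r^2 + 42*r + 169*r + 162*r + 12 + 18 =-63*r^3 + 920*r^2 + 373*r + 30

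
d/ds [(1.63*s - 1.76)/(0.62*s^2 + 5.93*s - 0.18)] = (-1.0106*s^2 + 2.1824*s + 10.1434)/(0.3844*s^4 + 7.3532*s^3 + 34.9417*s^2 - 2.1348*s + 0.0324)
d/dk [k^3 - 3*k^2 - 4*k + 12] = 3*k^2 - 6*k - 4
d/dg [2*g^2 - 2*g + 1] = 4*g - 2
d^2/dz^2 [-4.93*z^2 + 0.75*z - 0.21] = -9.86000000000000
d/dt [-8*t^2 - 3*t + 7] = -16*t - 3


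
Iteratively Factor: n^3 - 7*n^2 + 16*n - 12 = (n - 2)*(n^2 - 5*n + 6) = (n - 3)*(n - 2)*(n - 2)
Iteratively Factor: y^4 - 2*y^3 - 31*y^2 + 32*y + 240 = (y + 4)*(y^3 - 6*y^2 - 7*y + 60) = (y - 5)*(y + 4)*(y^2 - y - 12) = (y - 5)*(y + 3)*(y + 4)*(y - 4)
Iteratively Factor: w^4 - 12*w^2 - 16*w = (w - 4)*(w^3 + 4*w^2 + 4*w) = (w - 4)*(w + 2)*(w^2 + 2*w) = (w - 4)*(w + 2)^2*(w)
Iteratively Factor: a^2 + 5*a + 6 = (a + 3)*(a + 2)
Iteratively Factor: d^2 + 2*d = (d)*(d + 2)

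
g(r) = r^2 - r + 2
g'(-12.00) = -25.00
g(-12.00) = 158.00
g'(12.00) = 23.00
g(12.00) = 134.00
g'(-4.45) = -9.90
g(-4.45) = 26.25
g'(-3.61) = -8.22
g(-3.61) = 18.64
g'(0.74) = 0.48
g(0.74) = 1.81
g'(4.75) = 8.50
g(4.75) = 19.81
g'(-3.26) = -7.52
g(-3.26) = 15.89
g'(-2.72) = -6.44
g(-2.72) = 12.12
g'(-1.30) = -3.60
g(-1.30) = 4.99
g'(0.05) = -0.90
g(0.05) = 1.95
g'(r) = 2*r - 1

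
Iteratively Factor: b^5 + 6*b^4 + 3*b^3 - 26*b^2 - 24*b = (b)*(b^4 + 6*b^3 + 3*b^2 - 26*b - 24) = b*(b + 3)*(b^3 + 3*b^2 - 6*b - 8) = b*(b + 3)*(b + 4)*(b^2 - b - 2) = b*(b + 1)*(b + 3)*(b + 4)*(b - 2)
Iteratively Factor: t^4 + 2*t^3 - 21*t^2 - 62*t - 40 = (t + 1)*(t^3 + t^2 - 22*t - 40) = (t - 5)*(t + 1)*(t^2 + 6*t + 8) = (t - 5)*(t + 1)*(t + 2)*(t + 4)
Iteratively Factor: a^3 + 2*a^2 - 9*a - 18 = (a + 2)*(a^2 - 9) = (a + 2)*(a + 3)*(a - 3)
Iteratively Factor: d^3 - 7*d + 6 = (d - 2)*(d^2 + 2*d - 3) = (d - 2)*(d + 3)*(d - 1)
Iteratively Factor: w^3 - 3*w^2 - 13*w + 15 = (w - 5)*(w^2 + 2*w - 3) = (w - 5)*(w + 3)*(w - 1)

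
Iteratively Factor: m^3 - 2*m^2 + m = (m - 1)*(m^2 - m) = m*(m - 1)*(m - 1)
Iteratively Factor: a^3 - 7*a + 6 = (a - 1)*(a^2 + a - 6) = (a - 2)*(a - 1)*(a + 3)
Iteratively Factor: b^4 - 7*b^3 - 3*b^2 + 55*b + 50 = (b + 2)*(b^3 - 9*b^2 + 15*b + 25) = (b - 5)*(b + 2)*(b^2 - 4*b - 5) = (b - 5)*(b + 1)*(b + 2)*(b - 5)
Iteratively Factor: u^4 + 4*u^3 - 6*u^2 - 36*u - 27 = (u + 3)*(u^3 + u^2 - 9*u - 9) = (u + 1)*(u + 3)*(u^2 - 9) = (u + 1)*(u + 3)^2*(u - 3)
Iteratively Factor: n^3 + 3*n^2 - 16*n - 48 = (n + 4)*(n^2 - n - 12) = (n - 4)*(n + 4)*(n + 3)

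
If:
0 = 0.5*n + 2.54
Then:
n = -5.08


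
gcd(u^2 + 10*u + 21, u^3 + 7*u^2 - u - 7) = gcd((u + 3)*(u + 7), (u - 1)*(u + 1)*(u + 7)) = u + 7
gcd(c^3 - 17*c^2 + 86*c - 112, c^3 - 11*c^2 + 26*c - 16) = c^2 - 10*c + 16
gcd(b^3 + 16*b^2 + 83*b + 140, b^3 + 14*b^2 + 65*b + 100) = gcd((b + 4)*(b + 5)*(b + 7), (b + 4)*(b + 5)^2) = b^2 + 9*b + 20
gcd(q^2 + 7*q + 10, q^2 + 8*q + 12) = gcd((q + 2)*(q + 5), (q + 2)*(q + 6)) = q + 2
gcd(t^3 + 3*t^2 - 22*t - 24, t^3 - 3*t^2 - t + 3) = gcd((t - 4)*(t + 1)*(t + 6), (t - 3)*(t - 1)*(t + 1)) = t + 1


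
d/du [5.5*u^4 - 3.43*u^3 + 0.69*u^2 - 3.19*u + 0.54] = 22.0*u^3 - 10.29*u^2 + 1.38*u - 3.19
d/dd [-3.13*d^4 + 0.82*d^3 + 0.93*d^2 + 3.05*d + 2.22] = -12.52*d^3 + 2.46*d^2 + 1.86*d + 3.05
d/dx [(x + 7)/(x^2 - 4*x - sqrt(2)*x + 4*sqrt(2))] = (x^2 - 4*x - sqrt(2)*x + (x + 7)*(-2*x + sqrt(2) + 4) + 4*sqrt(2))/(x^2 - 4*x - sqrt(2)*x + 4*sqrt(2))^2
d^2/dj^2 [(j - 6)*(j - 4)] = 2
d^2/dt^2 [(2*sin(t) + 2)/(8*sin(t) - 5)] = 26*(-8*sin(t)^2 - 5*sin(t) + 16)/(8*sin(t) - 5)^3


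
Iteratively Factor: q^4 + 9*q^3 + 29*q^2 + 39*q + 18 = (q + 3)*(q^3 + 6*q^2 + 11*q + 6) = (q + 1)*(q + 3)*(q^2 + 5*q + 6) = (q + 1)*(q + 3)^2*(q + 2)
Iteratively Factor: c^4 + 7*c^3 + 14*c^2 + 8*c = (c)*(c^3 + 7*c^2 + 14*c + 8) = c*(c + 4)*(c^2 + 3*c + 2) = c*(c + 1)*(c + 4)*(c + 2)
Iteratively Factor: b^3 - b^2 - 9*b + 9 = (b - 1)*(b^2 - 9) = (b - 3)*(b - 1)*(b + 3)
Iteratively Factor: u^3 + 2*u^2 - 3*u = (u - 1)*(u^2 + 3*u) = u*(u - 1)*(u + 3)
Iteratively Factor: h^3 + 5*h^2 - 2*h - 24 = (h + 3)*(h^2 + 2*h - 8) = (h + 3)*(h + 4)*(h - 2)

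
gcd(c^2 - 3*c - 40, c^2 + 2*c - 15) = c + 5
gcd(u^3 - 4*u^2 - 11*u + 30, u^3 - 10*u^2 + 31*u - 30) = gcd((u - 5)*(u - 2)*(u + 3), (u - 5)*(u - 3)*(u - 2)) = u^2 - 7*u + 10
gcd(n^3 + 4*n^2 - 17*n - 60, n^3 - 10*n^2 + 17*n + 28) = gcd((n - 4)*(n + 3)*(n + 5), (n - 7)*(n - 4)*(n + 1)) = n - 4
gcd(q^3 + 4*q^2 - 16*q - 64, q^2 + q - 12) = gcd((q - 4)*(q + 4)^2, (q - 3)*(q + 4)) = q + 4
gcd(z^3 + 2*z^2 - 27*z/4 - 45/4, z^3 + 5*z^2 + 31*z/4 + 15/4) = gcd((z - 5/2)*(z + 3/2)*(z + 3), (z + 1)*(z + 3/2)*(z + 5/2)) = z + 3/2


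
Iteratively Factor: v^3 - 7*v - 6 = (v + 1)*(v^2 - v - 6) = (v - 3)*(v + 1)*(v + 2)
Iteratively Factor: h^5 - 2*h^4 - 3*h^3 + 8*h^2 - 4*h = (h + 2)*(h^4 - 4*h^3 + 5*h^2 - 2*h) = (h - 1)*(h + 2)*(h^3 - 3*h^2 + 2*h) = (h - 2)*(h - 1)*(h + 2)*(h^2 - h) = h*(h - 2)*(h - 1)*(h + 2)*(h - 1)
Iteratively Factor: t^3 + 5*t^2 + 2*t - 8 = (t - 1)*(t^2 + 6*t + 8) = (t - 1)*(t + 4)*(t + 2)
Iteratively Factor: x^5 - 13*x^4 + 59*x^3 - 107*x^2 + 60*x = (x - 3)*(x^4 - 10*x^3 + 29*x^2 - 20*x) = (x - 3)*(x - 1)*(x^3 - 9*x^2 + 20*x) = (x - 4)*(x - 3)*(x - 1)*(x^2 - 5*x) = (x - 5)*(x - 4)*(x - 3)*(x - 1)*(x)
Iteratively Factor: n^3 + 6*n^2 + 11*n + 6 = (n + 2)*(n^2 + 4*n + 3) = (n + 1)*(n + 2)*(n + 3)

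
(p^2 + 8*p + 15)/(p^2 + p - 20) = (p + 3)/(p - 4)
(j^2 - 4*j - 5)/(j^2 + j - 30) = (j + 1)/(j + 6)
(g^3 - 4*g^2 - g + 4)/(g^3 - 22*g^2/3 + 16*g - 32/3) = 3*(g^2 - 1)/(3*g^2 - 10*g + 8)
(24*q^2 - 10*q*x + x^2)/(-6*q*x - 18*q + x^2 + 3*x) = (-4*q + x)/(x + 3)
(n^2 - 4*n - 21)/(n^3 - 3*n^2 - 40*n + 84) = (n + 3)/(n^2 + 4*n - 12)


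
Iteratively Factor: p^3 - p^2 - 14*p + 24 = (p - 3)*(p^2 + 2*p - 8) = (p - 3)*(p + 4)*(p - 2)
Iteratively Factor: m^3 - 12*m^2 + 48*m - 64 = (m - 4)*(m^2 - 8*m + 16) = (m - 4)^2*(m - 4)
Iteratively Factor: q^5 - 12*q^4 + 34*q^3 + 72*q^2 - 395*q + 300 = (q - 5)*(q^4 - 7*q^3 - q^2 + 67*q - 60) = (q - 5)*(q - 4)*(q^3 - 3*q^2 - 13*q + 15) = (q - 5)^2*(q - 4)*(q^2 + 2*q - 3) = (q - 5)^2*(q - 4)*(q - 1)*(q + 3)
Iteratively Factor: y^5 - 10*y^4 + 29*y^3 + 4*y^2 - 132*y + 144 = (y + 2)*(y^4 - 12*y^3 + 53*y^2 - 102*y + 72) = (y - 2)*(y + 2)*(y^3 - 10*y^2 + 33*y - 36) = (y - 3)*(y - 2)*(y + 2)*(y^2 - 7*y + 12) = (y - 3)^2*(y - 2)*(y + 2)*(y - 4)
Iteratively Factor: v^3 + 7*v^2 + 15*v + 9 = (v + 1)*(v^2 + 6*v + 9) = (v + 1)*(v + 3)*(v + 3)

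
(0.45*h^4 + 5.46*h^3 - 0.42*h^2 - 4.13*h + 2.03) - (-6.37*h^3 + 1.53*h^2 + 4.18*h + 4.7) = 0.45*h^4 + 11.83*h^3 - 1.95*h^2 - 8.31*h - 2.67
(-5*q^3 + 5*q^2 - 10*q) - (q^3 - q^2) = -6*q^3 + 6*q^2 - 10*q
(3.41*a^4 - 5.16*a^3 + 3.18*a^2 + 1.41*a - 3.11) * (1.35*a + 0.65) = 4.6035*a^5 - 4.7495*a^4 + 0.939*a^3 + 3.9705*a^2 - 3.282*a - 2.0215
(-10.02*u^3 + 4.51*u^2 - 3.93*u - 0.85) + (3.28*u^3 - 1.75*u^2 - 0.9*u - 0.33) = -6.74*u^3 + 2.76*u^2 - 4.83*u - 1.18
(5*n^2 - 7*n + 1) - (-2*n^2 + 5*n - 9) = 7*n^2 - 12*n + 10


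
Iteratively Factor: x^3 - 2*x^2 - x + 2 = (x - 1)*(x^2 - x - 2) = (x - 1)*(x + 1)*(x - 2)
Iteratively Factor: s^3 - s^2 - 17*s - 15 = (s - 5)*(s^2 + 4*s + 3) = (s - 5)*(s + 1)*(s + 3)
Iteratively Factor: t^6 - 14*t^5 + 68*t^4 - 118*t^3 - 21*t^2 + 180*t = (t - 5)*(t^5 - 9*t^4 + 23*t^3 - 3*t^2 - 36*t) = t*(t - 5)*(t^4 - 9*t^3 + 23*t^2 - 3*t - 36) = t*(t - 5)*(t - 3)*(t^3 - 6*t^2 + 5*t + 12) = t*(t - 5)*(t - 3)^2*(t^2 - 3*t - 4) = t*(t - 5)*(t - 4)*(t - 3)^2*(t + 1)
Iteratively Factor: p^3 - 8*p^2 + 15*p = (p - 5)*(p^2 - 3*p) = (p - 5)*(p - 3)*(p)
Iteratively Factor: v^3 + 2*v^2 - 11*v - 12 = (v + 1)*(v^2 + v - 12) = (v - 3)*(v + 1)*(v + 4)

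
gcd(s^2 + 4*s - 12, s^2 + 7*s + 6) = s + 6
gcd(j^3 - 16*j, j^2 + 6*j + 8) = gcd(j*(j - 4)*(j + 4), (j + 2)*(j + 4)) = j + 4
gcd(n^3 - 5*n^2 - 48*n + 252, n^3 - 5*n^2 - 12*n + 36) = n - 6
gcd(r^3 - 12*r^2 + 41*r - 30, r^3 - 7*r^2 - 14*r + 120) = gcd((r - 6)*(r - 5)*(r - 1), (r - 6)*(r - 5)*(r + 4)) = r^2 - 11*r + 30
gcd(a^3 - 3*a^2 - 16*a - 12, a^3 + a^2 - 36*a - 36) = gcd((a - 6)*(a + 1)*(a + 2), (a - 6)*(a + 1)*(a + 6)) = a^2 - 5*a - 6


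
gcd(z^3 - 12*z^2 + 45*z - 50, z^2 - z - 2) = z - 2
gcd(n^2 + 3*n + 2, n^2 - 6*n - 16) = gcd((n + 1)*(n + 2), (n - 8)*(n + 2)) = n + 2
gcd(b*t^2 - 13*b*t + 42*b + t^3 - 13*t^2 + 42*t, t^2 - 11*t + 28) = t - 7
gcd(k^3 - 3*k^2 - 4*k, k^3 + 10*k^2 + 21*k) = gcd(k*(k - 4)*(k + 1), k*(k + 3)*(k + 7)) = k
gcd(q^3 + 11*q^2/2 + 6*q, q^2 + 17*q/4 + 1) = q + 4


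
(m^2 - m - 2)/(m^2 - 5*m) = (m^2 - m - 2)/(m*(m - 5))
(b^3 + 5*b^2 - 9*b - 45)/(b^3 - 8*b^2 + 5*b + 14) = (b^3 + 5*b^2 - 9*b - 45)/(b^3 - 8*b^2 + 5*b + 14)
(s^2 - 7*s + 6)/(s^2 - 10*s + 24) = (s - 1)/(s - 4)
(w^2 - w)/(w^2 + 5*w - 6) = w/(w + 6)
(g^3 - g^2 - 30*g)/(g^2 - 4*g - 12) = g*(g + 5)/(g + 2)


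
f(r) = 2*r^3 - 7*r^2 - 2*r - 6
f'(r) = 6*r^2 - 14*r - 2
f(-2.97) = -114.20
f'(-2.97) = 92.51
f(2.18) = -22.91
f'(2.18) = -4.01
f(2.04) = -22.23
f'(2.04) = -5.59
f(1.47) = -17.71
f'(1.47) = -9.61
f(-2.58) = -81.78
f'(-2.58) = 74.06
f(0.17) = -6.53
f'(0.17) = -4.21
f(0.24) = -6.86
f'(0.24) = -5.01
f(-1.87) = -39.82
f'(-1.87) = 45.16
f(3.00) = -21.00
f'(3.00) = 10.00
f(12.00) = 2418.00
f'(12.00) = 694.00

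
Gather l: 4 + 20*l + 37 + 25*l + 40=45*l + 81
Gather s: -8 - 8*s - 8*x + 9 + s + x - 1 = -7*s - 7*x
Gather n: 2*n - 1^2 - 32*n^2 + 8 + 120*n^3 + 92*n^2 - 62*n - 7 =120*n^3 + 60*n^2 - 60*n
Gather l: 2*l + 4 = 2*l + 4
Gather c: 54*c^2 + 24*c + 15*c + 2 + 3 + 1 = 54*c^2 + 39*c + 6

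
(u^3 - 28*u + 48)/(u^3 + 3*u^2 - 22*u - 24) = (u - 2)/(u + 1)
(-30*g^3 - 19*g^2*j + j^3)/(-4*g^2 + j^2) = (15*g^2 + 2*g*j - j^2)/(2*g - j)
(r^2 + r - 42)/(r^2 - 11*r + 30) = (r + 7)/(r - 5)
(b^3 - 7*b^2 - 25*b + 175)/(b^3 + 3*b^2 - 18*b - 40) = (b^2 - 12*b + 35)/(b^2 - 2*b - 8)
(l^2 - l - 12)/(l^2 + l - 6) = (l - 4)/(l - 2)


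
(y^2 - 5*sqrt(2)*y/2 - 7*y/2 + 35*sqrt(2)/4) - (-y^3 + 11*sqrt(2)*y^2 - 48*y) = y^3 - 11*sqrt(2)*y^2 + y^2 - 5*sqrt(2)*y/2 + 89*y/2 + 35*sqrt(2)/4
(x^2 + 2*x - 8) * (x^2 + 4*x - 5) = x^4 + 6*x^3 - 5*x^2 - 42*x + 40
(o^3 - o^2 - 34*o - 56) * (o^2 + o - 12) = o^5 - 47*o^3 - 78*o^2 + 352*o + 672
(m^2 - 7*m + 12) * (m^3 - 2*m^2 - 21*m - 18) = m^5 - 9*m^4 + 5*m^3 + 105*m^2 - 126*m - 216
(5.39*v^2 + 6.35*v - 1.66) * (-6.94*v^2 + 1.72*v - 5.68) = -37.4066*v^4 - 34.7982*v^3 - 8.1728*v^2 - 38.9232*v + 9.4288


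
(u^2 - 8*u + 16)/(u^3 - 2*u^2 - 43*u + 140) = (u - 4)/(u^2 + 2*u - 35)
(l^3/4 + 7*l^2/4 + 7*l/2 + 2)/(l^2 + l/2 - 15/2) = (l^3 + 7*l^2 + 14*l + 8)/(2*(2*l^2 + l - 15))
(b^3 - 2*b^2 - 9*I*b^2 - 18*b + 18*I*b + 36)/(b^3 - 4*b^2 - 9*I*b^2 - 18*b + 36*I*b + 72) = (b - 2)/(b - 4)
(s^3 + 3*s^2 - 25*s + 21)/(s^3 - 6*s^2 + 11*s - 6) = (s + 7)/(s - 2)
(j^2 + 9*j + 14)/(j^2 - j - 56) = (j + 2)/(j - 8)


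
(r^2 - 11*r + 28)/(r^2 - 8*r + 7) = (r - 4)/(r - 1)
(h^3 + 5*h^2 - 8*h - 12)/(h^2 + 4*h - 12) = h + 1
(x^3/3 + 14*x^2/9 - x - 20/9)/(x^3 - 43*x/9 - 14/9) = (-3*x^3 - 14*x^2 + 9*x + 20)/(-9*x^3 + 43*x + 14)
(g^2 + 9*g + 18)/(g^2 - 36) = (g + 3)/(g - 6)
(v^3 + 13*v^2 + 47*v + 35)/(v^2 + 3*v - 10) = (v^2 + 8*v + 7)/(v - 2)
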